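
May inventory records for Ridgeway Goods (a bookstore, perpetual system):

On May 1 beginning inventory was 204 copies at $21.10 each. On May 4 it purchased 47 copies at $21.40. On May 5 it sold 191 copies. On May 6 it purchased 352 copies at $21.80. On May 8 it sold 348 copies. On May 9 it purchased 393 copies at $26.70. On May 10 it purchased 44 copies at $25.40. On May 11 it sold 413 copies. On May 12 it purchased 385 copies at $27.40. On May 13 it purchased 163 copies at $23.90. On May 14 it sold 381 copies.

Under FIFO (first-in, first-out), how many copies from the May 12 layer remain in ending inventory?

May 5, 191 sold [FIFO — oldest first]: 191 @ $21.10 = $4,030.10
May 8, 348 sold [FIFO — oldest first]: 13 @ $21.10 + 47 @ $21.40 + 288 @ $21.80 = $7,558.50
May 11, 413 sold [FIFO — oldest first]: 64 @ $21.80 + 349 @ $26.70 = $10,713.50
May 14, 381 sold [FIFO — oldest first]: 44 @ $26.70 + 44 @ $25.40 + 293 @ $27.40 = $10,320.60
Total COGS = $4,030.10 + $7,558.50 + $10,713.50 + $10,320.60 = $32,622.70
Ending inventory: 92 @ $27.40 + 163 @ $23.90 = $6,416.50

92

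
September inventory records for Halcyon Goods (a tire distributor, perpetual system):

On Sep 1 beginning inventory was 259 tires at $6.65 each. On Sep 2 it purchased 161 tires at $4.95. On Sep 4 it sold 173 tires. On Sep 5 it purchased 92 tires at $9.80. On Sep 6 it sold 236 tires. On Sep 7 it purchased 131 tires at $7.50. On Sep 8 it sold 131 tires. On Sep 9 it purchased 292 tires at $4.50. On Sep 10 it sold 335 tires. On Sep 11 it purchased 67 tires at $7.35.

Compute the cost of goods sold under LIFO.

COGS = $5,318.40

Sep 4, 173 sold [LIFO — newest first]: 161 @ $4.95 + 12 @ $6.65 = $876.75
Sep 6, 236 sold [LIFO — newest first]: 92 @ $9.80 + 144 @ $6.65 = $1,859.20
Sep 8, 131 sold [LIFO — newest first]: 131 @ $7.50 = $982.50
Sep 10, 335 sold [LIFO — newest first]: 292 @ $4.50 + 43 @ $6.65 = $1,599.95
Total COGS = $876.75 + $1,859.20 + $982.50 + $1,599.95 = $5,318.40
Ending inventory: 60 @ $6.65 + 67 @ $7.35 = $891.45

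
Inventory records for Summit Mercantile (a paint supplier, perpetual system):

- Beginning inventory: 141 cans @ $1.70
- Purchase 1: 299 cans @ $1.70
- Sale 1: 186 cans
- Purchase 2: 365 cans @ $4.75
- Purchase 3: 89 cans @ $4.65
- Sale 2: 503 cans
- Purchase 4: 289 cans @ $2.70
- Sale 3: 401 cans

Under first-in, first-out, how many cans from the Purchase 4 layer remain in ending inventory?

93

Sale 1 (186) [FIFO — oldest first]: 141 @ $1.70 + 45 @ $1.70 = $316.20
Sale 2 (503) [FIFO — oldest first]: 254 @ $1.70 + 249 @ $4.75 = $1,614.55
Sale 3 (401) [FIFO — oldest first]: 116 @ $4.75 + 89 @ $4.65 + 196 @ $2.70 = $1,494.05
Total COGS = $316.20 + $1,614.55 + $1,494.05 = $3,424.80
Ending inventory: 93 @ $2.70 = $251.10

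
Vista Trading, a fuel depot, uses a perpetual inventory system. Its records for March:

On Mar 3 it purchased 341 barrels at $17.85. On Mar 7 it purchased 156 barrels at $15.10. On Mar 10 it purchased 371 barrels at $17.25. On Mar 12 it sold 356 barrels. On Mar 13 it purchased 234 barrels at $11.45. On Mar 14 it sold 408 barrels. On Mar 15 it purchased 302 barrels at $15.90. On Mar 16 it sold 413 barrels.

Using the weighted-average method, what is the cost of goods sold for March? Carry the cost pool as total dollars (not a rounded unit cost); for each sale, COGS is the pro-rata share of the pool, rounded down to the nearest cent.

After Mar 3: 341 on hand, pool $6,086.85 (≈ $17.8500 each)
After Mar 7: 497 on hand, pool $8,442.45 (≈ $16.9868 each)
After Mar 10: 868 on hand, pool $14,842.20 (≈ $17.0993 each)
Mar 12, sell 356: 356/868 × $14,842.20 → $6,087.35
After Mar 13: 746 on hand, pool $11,434.15 (≈ $15.3273 each)
Mar 14, sell 408: 408/746 × $11,434.15 → $6,253.52
After Mar 15: 640 on hand, pool $9,982.43 (≈ $15.5975 each)
Mar 16, sell 413: 413/640 × $9,982.43 → $6,441.78
Total COGS = $6,087.35 + $6,253.52 + $6,441.78 = $18,782.65
Ending inventory (cost pool remaining) = $3,540.65
Check: goods available $22,323.30 = COGS $18,782.65 + ending $3,540.65

COGS = $18,782.65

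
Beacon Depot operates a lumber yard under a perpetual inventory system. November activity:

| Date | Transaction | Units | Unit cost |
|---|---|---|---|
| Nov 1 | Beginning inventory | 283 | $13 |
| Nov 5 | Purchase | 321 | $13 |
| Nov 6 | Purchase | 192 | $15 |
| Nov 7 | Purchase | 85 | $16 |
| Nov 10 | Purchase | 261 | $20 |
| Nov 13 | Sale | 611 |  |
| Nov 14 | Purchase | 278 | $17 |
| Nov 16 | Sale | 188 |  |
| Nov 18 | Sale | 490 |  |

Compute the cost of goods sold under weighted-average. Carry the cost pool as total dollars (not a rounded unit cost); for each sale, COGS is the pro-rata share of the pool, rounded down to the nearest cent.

COGS = $19,969.26

After Nov 1: 283 on hand, pool $3,679.00 (≈ $13.0000 each)
After Nov 5: 604 on hand, pool $7,852.00 (≈ $13.0000 each)
After Nov 6: 796 on hand, pool $10,732.00 (≈ $13.4824 each)
After Nov 7: 881 on hand, pool $12,092.00 (≈ $13.7253 each)
After Nov 10: 1142 on hand, pool $17,312.00 (≈ $15.1594 each)
Nov 13, sell 611: 611/1142 × $17,312.00 → $9,262.37
After Nov 14: 809 on hand, pool $12,775.63 (≈ $15.7919 each)
Nov 16, sell 188: 188/809 × $12,775.63 → $2,968.87
Nov 18, sell 490: 490/621 × $9,806.76 → $7,738.02
Total COGS = $9,262.37 + $2,968.87 + $7,738.02 = $19,969.26
Ending inventory (cost pool remaining) = $2,068.74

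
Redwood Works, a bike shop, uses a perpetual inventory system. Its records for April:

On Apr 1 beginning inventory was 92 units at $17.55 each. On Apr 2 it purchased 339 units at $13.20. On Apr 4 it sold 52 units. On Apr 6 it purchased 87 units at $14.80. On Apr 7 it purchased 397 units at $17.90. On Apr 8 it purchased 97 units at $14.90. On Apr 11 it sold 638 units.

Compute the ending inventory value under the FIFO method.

Apr 4, 52 sold [FIFO — oldest first]: 52 @ $17.55 = $912.60
Apr 11, 638 sold [FIFO — oldest first]: 40 @ $17.55 + 339 @ $13.20 + 87 @ $14.80 + 172 @ $17.90 = $9,543.20
Total COGS = $912.60 + $9,543.20 = $10,455.80
Ending inventory: 225 @ $17.90 + 97 @ $14.90 = $5,472.80

Ending inventory = $5,472.80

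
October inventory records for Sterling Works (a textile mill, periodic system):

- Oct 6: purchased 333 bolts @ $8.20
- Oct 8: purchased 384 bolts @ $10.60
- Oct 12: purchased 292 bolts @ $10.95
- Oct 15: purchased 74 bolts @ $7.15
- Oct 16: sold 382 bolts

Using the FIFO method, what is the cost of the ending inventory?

Ending inventory = $7,277.50

Oct 16, 382 sold [FIFO — oldest first]: 333 @ $8.20 + 49 @ $10.60 = $3,250.00
Ending inventory: 335 @ $10.60 + 292 @ $10.95 + 74 @ $7.15 = $7,277.50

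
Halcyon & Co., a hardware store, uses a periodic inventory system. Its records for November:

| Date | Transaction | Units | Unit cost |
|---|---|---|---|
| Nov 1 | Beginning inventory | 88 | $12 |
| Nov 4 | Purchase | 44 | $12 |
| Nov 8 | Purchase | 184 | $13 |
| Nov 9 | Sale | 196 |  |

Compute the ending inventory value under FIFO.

Ending inventory = $1,560

Nov 9, 196 sold [FIFO — oldest first]: 88 @ $12 + 44 @ $12 + 64 @ $13 = $2,416
Ending inventory: 120 @ $13 = $1,560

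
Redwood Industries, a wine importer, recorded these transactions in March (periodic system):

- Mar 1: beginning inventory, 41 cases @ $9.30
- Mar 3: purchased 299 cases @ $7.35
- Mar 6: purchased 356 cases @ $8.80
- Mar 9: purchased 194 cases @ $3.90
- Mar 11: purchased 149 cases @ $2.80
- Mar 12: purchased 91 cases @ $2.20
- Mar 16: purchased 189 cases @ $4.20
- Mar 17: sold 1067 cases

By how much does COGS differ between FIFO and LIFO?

$999.75

FIFO COGS: 41 @ $9.30 + 299 @ $7.35 + 356 @ $8.80 + 194 @ $3.90 + 149 @ $2.80 + 28 @ $2.20 = $6,947.15
LIFO COGS: 189 @ $4.20 + 91 @ $2.20 + 149 @ $2.80 + 194 @ $3.90 + 356 @ $8.80 + 88 @ $7.35 = $5,947.40
Difference = |$6,947.15 − $5,947.40| = $999.75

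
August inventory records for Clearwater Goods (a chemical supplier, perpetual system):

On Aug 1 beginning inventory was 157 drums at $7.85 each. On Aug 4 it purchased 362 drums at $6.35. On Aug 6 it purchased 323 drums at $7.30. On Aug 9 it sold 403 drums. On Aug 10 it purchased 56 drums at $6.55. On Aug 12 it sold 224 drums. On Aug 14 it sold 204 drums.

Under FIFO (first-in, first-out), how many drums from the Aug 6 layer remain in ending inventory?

Aug 9, 403 sold [FIFO — oldest first]: 157 @ $7.85 + 246 @ $6.35 = $2,794.55
Aug 12, 224 sold [FIFO — oldest first]: 116 @ $6.35 + 108 @ $7.30 = $1,525.00
Aug 14, 204 sold [FIFO — oldest first]: 204 @ $7.30 = $1,489.20
Total COGS = $2,794.55 + $1,525.00 + $1,489.20 = $5,808.75
Ending inventory: 11 @ $7.30 + 56 @ $6.55 = $447.10

11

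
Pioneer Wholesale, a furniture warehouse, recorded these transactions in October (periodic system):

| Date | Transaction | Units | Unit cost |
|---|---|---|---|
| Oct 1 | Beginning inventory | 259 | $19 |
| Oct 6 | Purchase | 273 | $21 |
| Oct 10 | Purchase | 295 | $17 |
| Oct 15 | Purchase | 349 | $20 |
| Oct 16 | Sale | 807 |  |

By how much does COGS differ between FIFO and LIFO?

FIFO COGS: 259 @ $19 + 273 @ $21 + 275 @ $17 = $15,329
LIFO COGS: 349 @ $20 + 295 @ $17 + 163 @ $21 = $15,418
Difference = |$15,329 − $15,418| = $89

$89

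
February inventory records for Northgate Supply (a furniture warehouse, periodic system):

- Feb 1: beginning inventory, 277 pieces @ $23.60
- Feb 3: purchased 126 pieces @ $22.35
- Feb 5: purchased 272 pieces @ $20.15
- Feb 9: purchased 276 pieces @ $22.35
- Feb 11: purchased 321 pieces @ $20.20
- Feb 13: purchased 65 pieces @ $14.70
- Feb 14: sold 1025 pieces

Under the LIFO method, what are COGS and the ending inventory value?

COGS = $21,122.95; ending inventory = $7,319.45

Feb 14, 1025 sold [LIFO — newest first]: 65 @ $14.70 + 321 @ $20.20 + 276 @ $22.35 + 272 @ $20.15 + 91 @ $22.35 = $21,122.95
Ending inventory: 277 @ $23.60 + 35 @ $22.35 = $7,319.45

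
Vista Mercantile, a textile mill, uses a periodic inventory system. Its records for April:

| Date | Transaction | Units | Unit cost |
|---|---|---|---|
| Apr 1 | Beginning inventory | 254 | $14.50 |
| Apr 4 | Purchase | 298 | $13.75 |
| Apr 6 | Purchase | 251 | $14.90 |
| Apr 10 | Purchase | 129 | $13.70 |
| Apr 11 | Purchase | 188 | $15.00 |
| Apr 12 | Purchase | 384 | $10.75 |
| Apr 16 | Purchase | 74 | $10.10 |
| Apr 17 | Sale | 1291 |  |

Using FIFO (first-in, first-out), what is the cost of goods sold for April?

COGS = $17,945.95

Apr 17, 1291 sold [FIFO — oldest first]: 254 @ $14.50 + 298 @ $13.75 + 251 @ $14.90 + 129 @ $13.70 + 188 @ $15.00 + 171 @ $10.75 = $17,945.95
Ending inventory: 213 @ $10.75 + 74 @ $10.10 = $3,037.15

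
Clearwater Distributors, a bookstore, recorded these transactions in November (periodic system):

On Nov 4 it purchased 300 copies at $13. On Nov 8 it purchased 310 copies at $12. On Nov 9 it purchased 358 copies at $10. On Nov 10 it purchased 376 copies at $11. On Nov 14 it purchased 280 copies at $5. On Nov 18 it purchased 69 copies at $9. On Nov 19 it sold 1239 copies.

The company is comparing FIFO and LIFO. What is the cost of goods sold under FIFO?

FIFO COGS: 300 @ $13 + 310 @ $12 + 358 @ $10 + 271 @ $11 = $14,181
LIFO COGS: 69 @ $9 + 280 @ $5 + 376 @ $11 + 358 @ $10 + 156 @ $12 = $11,609

COGS = $14,181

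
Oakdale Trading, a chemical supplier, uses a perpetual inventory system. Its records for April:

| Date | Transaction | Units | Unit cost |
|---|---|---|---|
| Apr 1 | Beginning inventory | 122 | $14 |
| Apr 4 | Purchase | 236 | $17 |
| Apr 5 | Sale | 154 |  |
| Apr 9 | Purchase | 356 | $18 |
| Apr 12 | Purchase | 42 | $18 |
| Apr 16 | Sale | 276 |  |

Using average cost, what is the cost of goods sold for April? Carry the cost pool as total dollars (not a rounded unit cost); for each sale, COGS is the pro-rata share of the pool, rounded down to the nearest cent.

After Apr 1: 122 on hand, pool $1,708.00 (≈ $14.0000 each)
After Apr 4: 358 on hand, pool $5,720.00 (≈ $15.9777 each)
Apr 5, sell 154: 154/358 × $5,720.00 → $2,460.55
After Apr 9: 560 on hand, pool $9,667.45 (≈ $17.2633 each)
After Apr 12: 602 on hand, pool $10,423.45 (≈ $17.3147 each)
Apr 16, sell 276: 276/602 × $10,423.45 → $4,778.85
Total COGS = $2,460.55 + $4,778.85 = $7,239.40
Ending inventory (cost pool remaining) = $5,644.60
Check: goods available $12,884.00 = COGS $7,239.40 + ending $5,644.60

COGS = $7,239.40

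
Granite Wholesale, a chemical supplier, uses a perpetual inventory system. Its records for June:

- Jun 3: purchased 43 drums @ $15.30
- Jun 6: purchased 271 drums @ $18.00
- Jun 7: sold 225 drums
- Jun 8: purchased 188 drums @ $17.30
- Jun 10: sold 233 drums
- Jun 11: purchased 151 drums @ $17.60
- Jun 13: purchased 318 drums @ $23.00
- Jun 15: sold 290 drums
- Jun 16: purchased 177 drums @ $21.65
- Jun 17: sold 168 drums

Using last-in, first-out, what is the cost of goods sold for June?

COGS = $18,419.60

Jun 7, 225 sold [LIFO — newest first]: 225 @ $18.00 = $4,050.00
Jun 10, 233 sold [LIFO — newest first]: 188 @ $17.30 + 45 @ $18.00 = $4,062.40
Jun 15, 290 sold [LIFO — newest first]: 290 @ $23.00 = $6,670.00
Jun 17, 168 sold [LIFO — newest first]: 168 @ $21.65 = $3,637.20
Total COGS = $4,050.00 + $4,062.40 + $6,670.00 + $3,637.20 = $18,419.60
Ending inventory: 43 @ $15.30 + 1 @ $18.00 + 151 @ $17.60 + 28 @ $23.00 + 9 @ $21.65 = $4,172.35
Check: goods available $22,591.95 = COGS $18,419.60 + ending $4,172.35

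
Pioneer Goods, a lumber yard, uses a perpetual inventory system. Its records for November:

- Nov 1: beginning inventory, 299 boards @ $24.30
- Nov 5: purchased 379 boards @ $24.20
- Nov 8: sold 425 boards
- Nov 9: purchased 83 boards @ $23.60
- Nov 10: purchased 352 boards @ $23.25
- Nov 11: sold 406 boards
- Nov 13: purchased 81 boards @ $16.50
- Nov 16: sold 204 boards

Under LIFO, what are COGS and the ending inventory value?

Nov 8, 425 sold [LIFO — newest first]: 379 @ $24.20 + 46 @ $24.30 = $10,289.60
Nov 11, 406 sold [LIFO — newest first]: 352 @ $23.25 + 54 @ $23.60 = $9,458.40
Nov 16, 204 sold [LIFO — newest first]: 81 @ $16.50 + 29 @ $23.60 + 94 @ $24.30 = $4,305.10
Total COGS = $10,289.60 + $9,458.40 + $4,305.10 = $24,053.10
Ending inventory: 159 @ $24.30 = $3,863.70

COGS = $24,053.10; ending inventory = $3,863.70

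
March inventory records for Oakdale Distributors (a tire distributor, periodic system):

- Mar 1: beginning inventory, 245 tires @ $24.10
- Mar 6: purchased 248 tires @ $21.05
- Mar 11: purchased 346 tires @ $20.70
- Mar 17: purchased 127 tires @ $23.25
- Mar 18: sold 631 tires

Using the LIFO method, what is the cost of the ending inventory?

Ending inventory = $7,799.00

Mar 18, 631 sold [LIFO — newest first]: 127 @ $23.25 + 346 @ $20.70 + 158 @ $21.05 = $13,440.85
Ending inventory: 245 @ $24.10 + 90 @ $21.05 = $7,799.00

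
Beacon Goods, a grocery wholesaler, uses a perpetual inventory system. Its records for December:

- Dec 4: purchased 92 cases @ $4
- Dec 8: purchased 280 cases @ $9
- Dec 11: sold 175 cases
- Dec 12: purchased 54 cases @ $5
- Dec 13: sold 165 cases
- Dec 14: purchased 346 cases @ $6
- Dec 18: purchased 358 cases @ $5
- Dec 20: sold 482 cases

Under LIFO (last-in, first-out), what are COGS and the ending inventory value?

COGS = $5,348; ending inventory = $1,676

Dec 11, 175 sold [LIFO — newest first]: 175 @ $9 = $1,575
Dec 13, 165 sold [LIFO — newest first]: 54 @ $5 + 105 @ $9 + 6 @ $4 = $1,239
Dec 20, 482 sold [LIFO — newest first]: 358 @ $5 + 124 @ $6 = $2,534
Total COGS = $1,575 + $1,239 + $2,534 = $5,348
Ending inventory: 86 @ $4 + 222 @ $6 = $1,676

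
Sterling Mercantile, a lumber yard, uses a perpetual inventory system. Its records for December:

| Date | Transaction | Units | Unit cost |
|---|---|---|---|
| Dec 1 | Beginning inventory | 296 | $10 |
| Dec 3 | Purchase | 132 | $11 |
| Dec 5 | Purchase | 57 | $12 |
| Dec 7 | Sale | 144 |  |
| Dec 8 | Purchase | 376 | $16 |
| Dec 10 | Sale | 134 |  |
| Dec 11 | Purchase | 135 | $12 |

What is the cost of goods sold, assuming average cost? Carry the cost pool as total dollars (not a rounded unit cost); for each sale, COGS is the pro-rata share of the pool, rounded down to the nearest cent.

COGS = $3,306.97

After Dec 1: 296 on hand, pool $2,960.00 (≈ $10.0000 each)
After Dec 3: 428 on hand, pool $4,412.00 (≈ $10.3084 each)
After Dec 5: 485 on hand, pool $5,096.00 (≈ $10.5072 each)
Dec 7, sell 144: 144/485 × $5,096.00 → $1,513.03
After Dec 8: 717 on hand, pool $9,598.97 (≈ $13.3877 each)
Dec 10, sell 134: 134/717 × $9,598.97 → $1,793.94
After Dec 11: 718 on hand, pool $9,425.03 (≈ $13.1268 each)
Total COGS = $1,513.03 + $1,793.94 = $3,306.97
Ending inventory (cost pool remaining) = $9,425.03
Check: goods available $12,732.00 = COGS $3,306.97 + ending $9,425.03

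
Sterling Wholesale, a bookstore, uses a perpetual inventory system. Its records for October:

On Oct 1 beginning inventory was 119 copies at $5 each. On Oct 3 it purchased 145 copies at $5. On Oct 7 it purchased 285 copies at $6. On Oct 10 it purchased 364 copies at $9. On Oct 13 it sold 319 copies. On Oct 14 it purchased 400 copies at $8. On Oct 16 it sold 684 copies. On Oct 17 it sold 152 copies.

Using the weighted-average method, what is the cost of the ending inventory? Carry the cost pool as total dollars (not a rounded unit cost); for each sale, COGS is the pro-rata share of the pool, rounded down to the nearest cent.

Ending inventory = $1,160.80

After Oct 1: 119 on hand, pool $595.00 (≈ $5.0000 each)
After Oct 3: 264 on hand, pool $1,320.00 (≈ $5.0000 each)
After Oct 7: 549 on hand, pool $3,030.00 (≈ $5.5191 each)
After Oct 10: 913 on hand, pool $6,306.00 (≈ $6.9069 each)
Oct 13, sell 319: 319/913 × $6,306.00 → $2,203.30
After Oct 14: 994 on hand, pool $7,302.70 (≈ $7.3468 each)
Oct 16, sell 684: 684/994 × $7,302.70 → $5,025.19
Oct 17, sell 152: 152/310 × $2,277.51 → $1,116.71
Total COGS = $2,203.30 + $5,025.19 + $1,116.71 = $8,345.20
Ending inventory (cost pool remaining) = $1,160.80
Check: goods available $9,506.00 = COGS $8,345.20 + ending $1,160.80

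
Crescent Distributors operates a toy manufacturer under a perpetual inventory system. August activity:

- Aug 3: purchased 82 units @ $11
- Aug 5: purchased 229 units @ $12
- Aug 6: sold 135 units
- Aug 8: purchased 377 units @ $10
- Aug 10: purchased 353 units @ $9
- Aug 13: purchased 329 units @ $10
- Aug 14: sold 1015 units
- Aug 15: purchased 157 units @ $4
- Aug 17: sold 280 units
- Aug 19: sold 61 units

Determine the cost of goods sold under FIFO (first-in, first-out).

COGS = $14,371

Aug 6, 135 sold [FIFO — oldest first]: 82 @ $11 + 53 @ $12 = $1,538
Aug 14, 1015 sold [FIFO — oldest first]: 176 @ $12 + 377 @ $10 + 353 @ $9 + 109 @ $10 = $10,149
Aug 17, 280 sold [FIFO — oldest first]: 220 @ $10 + 60 @ $4 = $2,440
Aug 19, 61 sold [FIFO — oldest first]: 61 @ $4 = $244
Total COGS = $1,538 + $10,149 + $2,440 + $244 = $14,371
Ending inventory: 36 @ $4 = $144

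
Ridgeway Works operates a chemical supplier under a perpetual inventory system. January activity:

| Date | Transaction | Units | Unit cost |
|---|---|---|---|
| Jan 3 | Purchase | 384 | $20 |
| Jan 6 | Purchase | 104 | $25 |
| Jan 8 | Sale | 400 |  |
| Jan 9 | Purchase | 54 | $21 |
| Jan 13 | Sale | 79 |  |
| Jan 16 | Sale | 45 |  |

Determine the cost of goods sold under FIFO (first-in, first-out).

Jan 8, 400 sold [FIFO — oldest first]: 384 @ $20 + 16 @ $25 = $8,080
Jan 13, 79 sold [FIFO — oldest first]: 79 @ $25 = $1,975
Jan 16, 45 sold [FIFO — oldest first]: 9 @ $25 + 36 @ $21 = $981
Total COGS = $8,080 + $1,975 + $981 = $11,036
Ending inventory: 18 @ $21 = $378
Check: goods available $11,414 = COGS $11,036 + ending $378

COGS = $11,036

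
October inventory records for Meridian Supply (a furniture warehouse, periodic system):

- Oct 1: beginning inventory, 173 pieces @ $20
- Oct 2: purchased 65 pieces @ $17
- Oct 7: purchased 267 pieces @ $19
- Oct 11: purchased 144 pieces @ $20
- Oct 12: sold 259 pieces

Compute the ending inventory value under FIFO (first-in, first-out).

Oct 12, 259 sold [FIFO — oldest first]: 173 @ $20 + 65 @ $17 + 21 @ $19 = $4,964
Ending inventory: 246 @ $19 + 144 @ $20 = $7,554

Ending inventory = $7,554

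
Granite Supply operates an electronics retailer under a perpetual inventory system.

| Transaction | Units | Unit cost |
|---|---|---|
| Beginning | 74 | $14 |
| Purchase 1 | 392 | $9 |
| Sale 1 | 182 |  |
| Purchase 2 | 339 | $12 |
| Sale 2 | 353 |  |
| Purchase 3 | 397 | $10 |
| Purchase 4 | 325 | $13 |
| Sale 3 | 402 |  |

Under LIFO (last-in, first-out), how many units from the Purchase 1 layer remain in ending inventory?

Sale 1 (182) [LIFO — newest first]: 182 @ $9 = $1,638
Sale 2 (353) [LIFO — newest first]: 339 @ $12 + 14 @ $9 = $4,194
Sale 3 (402) [LIFO — newest first]: 325 @ $13 + 77 @ $10 = $4,995
Total COGS = $1,638 + $4,194 + $4,995 = $10,827
Ending inventory: 74 @ $14 + 196 @ $9 + 320 @ $10 = $6,000
Check: goods available $16,827 = COGS $10,827 + ending $6,000

196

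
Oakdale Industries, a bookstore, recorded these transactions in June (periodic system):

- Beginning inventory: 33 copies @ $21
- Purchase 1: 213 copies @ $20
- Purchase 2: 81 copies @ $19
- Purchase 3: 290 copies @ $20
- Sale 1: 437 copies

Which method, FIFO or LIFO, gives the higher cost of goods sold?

FIFO COGS: 33 @ $21 + 213 @ $20 + 81 @ $19 + 110 @ $20 = $8,692
LIFO COGS: 290 @ $20 + 81 @ $19 + 66 @ $20 = $8,659

FIFO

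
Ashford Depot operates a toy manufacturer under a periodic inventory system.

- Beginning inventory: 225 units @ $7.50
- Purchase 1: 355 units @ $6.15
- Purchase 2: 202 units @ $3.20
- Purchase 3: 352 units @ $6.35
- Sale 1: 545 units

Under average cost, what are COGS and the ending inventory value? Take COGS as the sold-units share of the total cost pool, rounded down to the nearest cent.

Sale 1, sell 545: 545/1134 × $6,752.35 → $3,245.17
Ending inventory (cost pool remaining) = $3,507.18
Check: goods available $6,752.35 = COGS $3,245.17 + ending $3,507.18

COGS = $3,245.17; ending inventory = $3,507.18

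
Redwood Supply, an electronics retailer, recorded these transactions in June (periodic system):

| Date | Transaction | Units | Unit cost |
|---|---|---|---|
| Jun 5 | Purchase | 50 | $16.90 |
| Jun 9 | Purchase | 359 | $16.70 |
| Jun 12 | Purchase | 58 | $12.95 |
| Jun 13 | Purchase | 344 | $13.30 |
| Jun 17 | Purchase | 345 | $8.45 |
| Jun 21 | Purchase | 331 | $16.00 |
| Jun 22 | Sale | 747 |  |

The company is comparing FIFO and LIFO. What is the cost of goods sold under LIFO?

FIFO COGS: 50 @ $16.90 + 359 @ $16.70 + 58 @ $12.95 + 280 @ $13.30 = $11,315.40
LIFO COGS: 331 @ $16.00 + 345 @ $8.45 + 71 @ $13.30 = $9,155.55

COGS = $9,155.55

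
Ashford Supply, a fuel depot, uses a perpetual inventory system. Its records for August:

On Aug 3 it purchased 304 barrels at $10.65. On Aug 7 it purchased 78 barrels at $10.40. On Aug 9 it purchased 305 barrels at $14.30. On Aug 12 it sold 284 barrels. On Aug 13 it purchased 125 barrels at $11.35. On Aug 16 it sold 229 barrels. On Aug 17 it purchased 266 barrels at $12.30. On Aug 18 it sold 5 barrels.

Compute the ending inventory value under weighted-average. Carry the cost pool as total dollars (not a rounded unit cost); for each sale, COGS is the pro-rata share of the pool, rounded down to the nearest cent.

Ending inventory = $6,808.26

After Aug 3: 304 on hand, pool $3,237.60 (≈ $10.6500 each)
After Aug 7: 382 on hand, pool $4,048.80 (≈ $10.5990 each)
After Aug 9: 687 on hand, pool $8,410.30 (≈ $12.2421 each)
Aug 12, sell 284: 284/687 × $8,410.30 → $3,476.74
After Aug 13: 528 on hand, pool $6,352.31 (≈ $12.0309 each)
Aug 16, sell 229: 229/528 × $6,352.31 → $2,755.07
After Aug 17: 565 on hand, pool $6,869.04 (≈ $12.1576 each)
Aug 18, sell 5: 5/565 × $6,869.04 → $60.78
Total COGS = $3,476.74 + $2,755.07 + $60.78 = $6,292.59
Ending inventory (cost pool remaining) = $6,808.26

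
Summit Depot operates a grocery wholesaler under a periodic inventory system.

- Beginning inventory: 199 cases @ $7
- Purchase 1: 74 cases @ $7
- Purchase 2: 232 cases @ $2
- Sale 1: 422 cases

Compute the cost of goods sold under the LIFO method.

COGS = $1,794

Sale 1 (422) [LIFO — newest first]: 232 @ $2 + 74 @ $7 + 116 @ $7 = $1,794
Ending inventory: 83 @ $7 = $581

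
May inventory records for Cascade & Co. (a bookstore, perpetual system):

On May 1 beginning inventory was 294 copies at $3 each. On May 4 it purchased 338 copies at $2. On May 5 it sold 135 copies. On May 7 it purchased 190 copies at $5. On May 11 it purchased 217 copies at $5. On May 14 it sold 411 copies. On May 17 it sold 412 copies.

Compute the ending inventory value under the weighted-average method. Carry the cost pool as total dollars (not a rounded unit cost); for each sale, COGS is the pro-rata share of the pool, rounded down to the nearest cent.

After May 1: 294 on hand, pool $882.00 (≈ $3.0000 each)
After May 4: 632 on hand, pool $1,558.00 (≈ $2.4652 each)
May 5, sell 135: 135/632 × $1,558.00 → $332.80
After May 7: 687 on hand, pool $2,175.20 (≈ $3.1662 each)
After May 11: 904 on hand, pool $3,260.20 (≈ $3.6064 each)
May 14, sell 411: 411/904 × $3,260.20 → $1,482.23
May 17, sell 412: 412/493 × $1,777.97 → $1,485.84
Total COGS = $332.80 + $1,482.23 + $1,485.84 = $3,300.87
Ending inventory (cost pool remaining) = $292.13
Check: goods available $3,593.00 = COGS $3,300.87 + ending $292.13

Ending inventory = $292.13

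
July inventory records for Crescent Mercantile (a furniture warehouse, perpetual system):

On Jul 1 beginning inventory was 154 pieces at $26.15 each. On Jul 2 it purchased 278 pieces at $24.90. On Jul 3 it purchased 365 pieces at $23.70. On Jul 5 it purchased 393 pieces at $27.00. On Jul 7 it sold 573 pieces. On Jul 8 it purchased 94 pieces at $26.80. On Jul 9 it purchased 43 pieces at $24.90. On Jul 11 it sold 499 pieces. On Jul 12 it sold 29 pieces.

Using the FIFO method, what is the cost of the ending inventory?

Ending inventory = $5,992.90

Jul 7, 573 sold [FIFO — oldest first]: 154 @ $26.15 + 278 @ $24.90 + 141 @ $23.70 = $14,291.00
Jul 11, 499 sold [FIFO — oldest first]: 224 @ $23.70 + 275 @ $27.00 = $12,733.80
Jul 12, 29 sold [FIFO — oldest first]: 29 @ $27.00 = $783.00
Total COGS = $14,291.00 + $12,733.80 + $783.00 = $27,807.80
Ending inventory: 89 @ $27.00 + 94 @ $26.80 + 43 @ $24.90 = $5,992.90
Check: goods available $33,800.70 = COGS $27,807.80 + ending $5,992.90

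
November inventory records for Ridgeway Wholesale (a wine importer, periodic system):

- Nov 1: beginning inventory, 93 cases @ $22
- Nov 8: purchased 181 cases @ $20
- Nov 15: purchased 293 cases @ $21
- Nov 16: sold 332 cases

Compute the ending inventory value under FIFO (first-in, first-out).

Nov 16, 332 sold [FIFO — oldest first]: 93 @ $22 + 181 @ $20 + 58 @ $21 = $6,884
Ending inventory: 235 @ $21 = $4,935

Ending inventory = $4,935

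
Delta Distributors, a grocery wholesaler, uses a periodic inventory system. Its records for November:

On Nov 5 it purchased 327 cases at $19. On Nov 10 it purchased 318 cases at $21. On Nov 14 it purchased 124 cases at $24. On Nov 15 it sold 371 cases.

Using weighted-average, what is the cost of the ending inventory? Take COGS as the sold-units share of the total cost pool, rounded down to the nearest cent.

Ending inventory = $8,212.05

Nov 15, sell 371: 371/769 × $15,867.00 → $7,654.95
Ending inventory (cost pool remaining) = $8,212.05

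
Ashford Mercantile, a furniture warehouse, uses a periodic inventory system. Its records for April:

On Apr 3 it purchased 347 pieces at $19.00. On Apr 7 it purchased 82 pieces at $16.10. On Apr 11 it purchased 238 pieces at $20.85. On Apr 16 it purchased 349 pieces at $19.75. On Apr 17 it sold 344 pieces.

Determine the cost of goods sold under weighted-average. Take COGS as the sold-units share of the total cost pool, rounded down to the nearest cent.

COGS = $6,693.18

Apr 17, sell 344: 344/1016 × $19,768.25 → $6,693.18
Ending inventory (cost pool remaining) = $13,075.07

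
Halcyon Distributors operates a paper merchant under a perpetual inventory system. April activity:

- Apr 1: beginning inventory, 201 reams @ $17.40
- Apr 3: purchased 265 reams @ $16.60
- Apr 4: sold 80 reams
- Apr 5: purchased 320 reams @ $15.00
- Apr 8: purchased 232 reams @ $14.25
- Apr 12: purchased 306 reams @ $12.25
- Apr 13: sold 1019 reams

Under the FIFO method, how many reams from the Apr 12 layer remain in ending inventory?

225

Apr 4, 80 sold [FIFO — oldest first]: 80 @ $17.40 = $1,392.00
Apr 13, 1019 sold [FIFO — oldest first]: 121 @ $17.40 + 265 @ $16.60 + 320 @ $15.00 + 232 @ $14.25 + 81 @ $12.25 = $15,602.65
Total COGS = $1,392.00 + $15,602.65 = $16,994.65
Ending inventory: 225 @ $12.25 = $2,756.25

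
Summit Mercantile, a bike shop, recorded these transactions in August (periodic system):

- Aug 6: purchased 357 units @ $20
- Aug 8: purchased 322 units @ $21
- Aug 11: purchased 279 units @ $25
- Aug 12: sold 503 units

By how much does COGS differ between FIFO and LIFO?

$1,473

FIFO COGS: 357 @ $20 + 146 @ $21 = $10,206
LIFO COGS: 279 @ $25 + 224 @ $21 = $11,679
Difference = |$10,206 − $11,679| = $1,473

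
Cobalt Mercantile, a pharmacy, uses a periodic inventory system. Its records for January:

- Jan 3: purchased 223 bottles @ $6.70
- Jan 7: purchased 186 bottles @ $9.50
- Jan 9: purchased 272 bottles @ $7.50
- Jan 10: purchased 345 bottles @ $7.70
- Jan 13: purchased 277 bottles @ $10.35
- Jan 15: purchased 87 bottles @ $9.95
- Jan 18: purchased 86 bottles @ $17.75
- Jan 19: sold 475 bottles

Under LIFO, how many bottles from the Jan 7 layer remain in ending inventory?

Jan 19, 475 sold [LIFO — newest first]: 86 @ $17.75 + 87 @ $9.95 + 277 @ $10.35 + 25 @ $7.70 = $5,451.60
Ending inventory: 223 @ $6.70 + 186 @ $9.50 + 272 @ $7.50 + 320 @ $7.70 = $7,765.10
Check: goods available $13,216.70 = COGS $5,451.60 + ending $7,765.10

186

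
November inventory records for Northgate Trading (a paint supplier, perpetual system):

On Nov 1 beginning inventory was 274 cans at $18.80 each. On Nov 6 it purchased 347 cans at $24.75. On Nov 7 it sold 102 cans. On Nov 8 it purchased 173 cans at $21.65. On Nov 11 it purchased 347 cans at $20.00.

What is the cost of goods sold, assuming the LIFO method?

COGS = $2,524.50

Nov 7, 102 sold [LIFO — newest first]: 102 @ $24.75 = $2,524.50
Ending inventory: 274 @ $18.80 + 245 @ $24.75 + 173 @ $21.65 + 347 @ $20.00 = $21,900.40
Check: goods available $24,424.90 = COGS $2,524.50 + ending $21,900.40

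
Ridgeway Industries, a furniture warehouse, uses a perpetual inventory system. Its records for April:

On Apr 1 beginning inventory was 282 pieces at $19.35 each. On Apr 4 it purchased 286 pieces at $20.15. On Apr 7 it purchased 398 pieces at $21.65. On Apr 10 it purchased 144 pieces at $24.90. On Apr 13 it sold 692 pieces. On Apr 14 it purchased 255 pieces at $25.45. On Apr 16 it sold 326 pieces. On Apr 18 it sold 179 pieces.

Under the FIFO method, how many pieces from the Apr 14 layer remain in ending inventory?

168

Apr 13, 692 sold [FIFO — oldest first]: 282 @ $19.35 + 286 @ $20.15 + 124 @ $21.65 = $13,904.20
Apr 16, 326 sold [FIFO — oldest first]: 274 @ $21.65 + 52 @ $24.90 = $7,226.90
Apr 18, 179 sold [FIFO — oldest first]: 92 @ $24.90 + 87 @ $25.45 = $4,504.95
Total COGS = $13,904.20 + $7,226.90 + $4,504.95 = $25,636.05
Ending inventory: 168 @ $25.45 = $4,275.60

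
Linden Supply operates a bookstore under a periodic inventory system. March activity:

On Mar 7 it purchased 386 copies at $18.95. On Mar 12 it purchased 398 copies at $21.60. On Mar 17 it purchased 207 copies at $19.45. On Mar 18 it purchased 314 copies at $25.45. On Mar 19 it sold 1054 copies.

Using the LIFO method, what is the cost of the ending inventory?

Ending inventory = $4,756.45

Mar 19, 1054 sold [LIFO — newest first]: 314 @ $25.45 + 207 @ $19.45 + 398 @ $21.60 + 135 @ $18.95 = $23,172.50
Ending inventory: 251 @ $18.95 = $4,756.45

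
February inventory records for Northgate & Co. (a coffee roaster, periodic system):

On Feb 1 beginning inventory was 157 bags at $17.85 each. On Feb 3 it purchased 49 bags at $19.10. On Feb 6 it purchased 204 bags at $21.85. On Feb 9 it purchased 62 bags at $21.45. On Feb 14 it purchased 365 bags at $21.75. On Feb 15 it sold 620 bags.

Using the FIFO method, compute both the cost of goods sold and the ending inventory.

COGS = $12,744.65; ending inventory = $4,719.75

Feb 15, 620 sold [FIFO — oldest first]: 157 @ $17.85 + 49 @ $19.10 + 204 @ $21.85 + 62 @ $21.45 + 148 @ $21.75 = $12,744.65
Ending inventory: 217 @ $21.75 = $4,719.75
Check: goods available $17,464.40 = COGS $12,744.65 + ending $4,719.75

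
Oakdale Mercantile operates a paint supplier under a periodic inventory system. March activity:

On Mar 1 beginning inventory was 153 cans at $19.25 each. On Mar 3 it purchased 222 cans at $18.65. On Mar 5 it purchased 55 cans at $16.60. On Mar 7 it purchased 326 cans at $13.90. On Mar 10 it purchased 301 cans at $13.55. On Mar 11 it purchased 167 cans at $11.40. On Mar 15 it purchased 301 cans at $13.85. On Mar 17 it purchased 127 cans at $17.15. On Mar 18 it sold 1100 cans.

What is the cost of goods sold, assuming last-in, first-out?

Mar 18, 1100 sold [LIFO — newest first]: 127 @ $17.15 + 301 @ $13.85 + 167 @ $11.40 + 301 @ $13.55 + 204 @ $13.90 = $15,164.85
Ending inventory: 153 @ $19.25 + 222 @ $18.65 + 55 @ $16.60 + 122 @ $13.90 = $9,694.35

COGS = $15,164.85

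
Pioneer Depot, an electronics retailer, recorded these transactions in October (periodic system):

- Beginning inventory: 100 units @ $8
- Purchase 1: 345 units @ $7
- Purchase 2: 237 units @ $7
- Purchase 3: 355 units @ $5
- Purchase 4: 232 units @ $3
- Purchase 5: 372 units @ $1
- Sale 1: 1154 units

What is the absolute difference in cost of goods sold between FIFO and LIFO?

$2,792

FIFO COGS: 100 @ $8 + 345 @ $7 + 237 @ $7 + 355 @ $5 + 117 @ $3 = $7,000
LIFO COGS: 372 @ $1 + 232 @ $3 + 355 @ $5 + 195 @ $7 = $4,208
Difference = |$7,000 − $4,208| = $2,792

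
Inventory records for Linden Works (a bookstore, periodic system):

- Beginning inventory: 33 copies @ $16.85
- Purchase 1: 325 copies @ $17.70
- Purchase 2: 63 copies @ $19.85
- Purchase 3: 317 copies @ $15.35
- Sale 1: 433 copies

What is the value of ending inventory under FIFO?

Sale 1 (433) [FIFO — oldest first]: 33 @ $16.85 + 325 @ $17.70 + 63 @ $19.85 + 12 @ $15.35 = $7,743.30
Ending inventory: 305 @ $15.35 = $4,681.75

Ending inventory = $4,681.75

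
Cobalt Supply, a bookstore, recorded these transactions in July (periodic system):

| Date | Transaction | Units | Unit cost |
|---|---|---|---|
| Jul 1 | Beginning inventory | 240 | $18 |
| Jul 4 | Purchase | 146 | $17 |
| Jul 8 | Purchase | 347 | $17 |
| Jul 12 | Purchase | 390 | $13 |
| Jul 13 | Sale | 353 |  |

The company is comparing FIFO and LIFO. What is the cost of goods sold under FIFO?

FIFO COGS: 240 @ $18 + 113 @ $17 = $6,241
LIFO COGS: 353 @ $13 = $4,589

COGS = $6,241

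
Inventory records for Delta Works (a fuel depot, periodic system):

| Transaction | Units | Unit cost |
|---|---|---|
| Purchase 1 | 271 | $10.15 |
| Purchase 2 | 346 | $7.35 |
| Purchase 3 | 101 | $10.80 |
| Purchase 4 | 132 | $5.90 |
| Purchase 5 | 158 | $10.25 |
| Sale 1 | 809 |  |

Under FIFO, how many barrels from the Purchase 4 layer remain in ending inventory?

41

Sale 1 (809) [FIFO — oldest first]: 271 @ $10.15 + 346 @ $7.35 + 101 @ $10.80 + 91 @ $5.90 = $6,921.45
Ending inventory: 41 @ $5.90 + 158 @ $10.25 = $1,861.40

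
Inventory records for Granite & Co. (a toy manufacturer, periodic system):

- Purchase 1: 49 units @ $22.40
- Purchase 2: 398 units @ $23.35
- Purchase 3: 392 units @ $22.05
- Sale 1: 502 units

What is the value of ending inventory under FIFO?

Ending inventory = $7,430.85

Sale 1 (502) [FIFO — oldest first]: 49 @ $22.40 + 398 @ $23.35 + 55 @ $22.05 = $11,603.65
Ending inventory: 337 @ $22.05 = $7,430.85
Check: goods available $19,034.50 = COGS $11,603.65 + ending $7,430.85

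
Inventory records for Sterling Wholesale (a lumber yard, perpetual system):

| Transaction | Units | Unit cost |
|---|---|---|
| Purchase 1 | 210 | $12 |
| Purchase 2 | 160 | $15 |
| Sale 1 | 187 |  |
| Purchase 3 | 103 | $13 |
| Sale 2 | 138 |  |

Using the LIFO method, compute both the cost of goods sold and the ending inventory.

COGS = $4,483; ending inventory = $1,776

Sale 1 (187) [LIFO — newest first]: 160 @ $15 + 27 @ $12 = $2,724
Sale 2 (138) [LIFO — newest first]: 103 @ $13 + 35 @ $12 = $1,759
Total COGS = $2,724 + $1,759 = $4,483
Ending inventory: 148 @ $12 = $1,776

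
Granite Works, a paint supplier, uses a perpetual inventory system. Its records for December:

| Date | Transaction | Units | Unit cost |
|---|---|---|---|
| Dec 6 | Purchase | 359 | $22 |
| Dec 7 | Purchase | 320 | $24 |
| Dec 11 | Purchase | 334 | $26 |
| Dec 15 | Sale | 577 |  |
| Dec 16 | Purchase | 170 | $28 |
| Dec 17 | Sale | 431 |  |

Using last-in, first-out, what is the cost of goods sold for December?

COGS = $25,172

Dec 15, 577 sold [LIFO — newest first]: 334 @ $26 + 243 @ $24 = $14,516
Dec 17, 431 sold [LIFO — newest first]: 170 @ $28 + 77 @ $24 + 184 @ $22 = $10,656
Total COGS = $14,516 + $10,656 = $25,172
Ending inventory: 175 @ $22 = $3,850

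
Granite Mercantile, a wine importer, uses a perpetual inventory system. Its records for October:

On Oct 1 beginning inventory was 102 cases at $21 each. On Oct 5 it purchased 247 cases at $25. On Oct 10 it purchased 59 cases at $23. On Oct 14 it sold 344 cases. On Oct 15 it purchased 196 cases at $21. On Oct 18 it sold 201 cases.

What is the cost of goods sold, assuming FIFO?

COGS = $12,551

Oct 14, 344 sold [FIFO — oldest first]: 102 @ $21 + 242 @ $25 = $8,192
Oct 18, 201 sold [FIFO — oldest first]: 5 @ $25 + 59 @ $23 + 137 @ $21 = $4,359
Total COGS = $8,192 + $4,359 = $12,551
Ending inventory: 59 @ $21 = $1,239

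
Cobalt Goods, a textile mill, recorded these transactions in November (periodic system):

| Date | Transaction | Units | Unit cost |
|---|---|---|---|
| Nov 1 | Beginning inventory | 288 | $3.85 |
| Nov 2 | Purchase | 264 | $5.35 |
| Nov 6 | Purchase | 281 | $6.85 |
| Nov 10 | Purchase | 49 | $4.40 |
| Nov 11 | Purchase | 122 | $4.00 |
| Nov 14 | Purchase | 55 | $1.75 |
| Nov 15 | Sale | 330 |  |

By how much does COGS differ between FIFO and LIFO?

$178.75

FIFO COGS: 288 @ $3.85 + 42 @ $5.35 = $1,333.50
LIFO COGS: 55 @ $1.75 + 122 @ $4.00 + 49 @ $4.40 + 104 @ $6.85 = $1,512.25
Difference = |$1,333.50 − $1,512.25| = $178.75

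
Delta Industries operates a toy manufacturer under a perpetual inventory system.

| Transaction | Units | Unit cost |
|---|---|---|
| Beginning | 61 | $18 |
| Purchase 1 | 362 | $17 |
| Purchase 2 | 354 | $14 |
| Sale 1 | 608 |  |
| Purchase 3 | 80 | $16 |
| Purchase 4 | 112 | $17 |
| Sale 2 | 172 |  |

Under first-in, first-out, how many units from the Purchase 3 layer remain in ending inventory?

Sale 1 (608) [FIFO — oldest first]: 61 @ $18 + 362 @ $17 + 185 @ $14 = $9,842
Sale 2 (172) [FIFO — oldest first]: 169 @ $14 + 3 @ $16 = $2,414
Total COGS = $9,842 + $2,414 = $12,256
Ending inventory: 77 @ $16 + 112 @ $17 = $3,136

77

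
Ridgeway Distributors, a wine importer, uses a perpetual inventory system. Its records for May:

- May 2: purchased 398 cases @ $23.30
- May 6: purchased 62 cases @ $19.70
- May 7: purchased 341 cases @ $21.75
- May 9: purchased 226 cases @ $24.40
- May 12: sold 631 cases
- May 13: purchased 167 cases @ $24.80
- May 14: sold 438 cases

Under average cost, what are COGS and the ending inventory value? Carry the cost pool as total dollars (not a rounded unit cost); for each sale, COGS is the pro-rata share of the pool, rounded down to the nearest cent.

After May 2: 398 on hand, pool $9,273.40 (≈ $23.3000 each)
After May 6: 460 on hand, pool $10,494.80 (≈ $22.8148 each)
After May 7: 801 on hand, pool $17,911.55 (≈ $22.3615 each)
After May 9: 1027 on hand, pool $23,425.95 (≈ $22.8101 each)
May 12, sell 631: 631/1027 × $23,425.95 → $14,393.15
After May 13: 563 on hand, pool $13,174.40 (≈ $23.4004 each)
May 14, sell 438: 438/563 × $13,174.40 → $10,249.35
Total COGS = $14,393.15 + $10,249.35 = $24,642.50
Ending inventory (cost pool remaining) = $2,925.05

COGS = $24,642.50; ending inventory = $2,925.05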